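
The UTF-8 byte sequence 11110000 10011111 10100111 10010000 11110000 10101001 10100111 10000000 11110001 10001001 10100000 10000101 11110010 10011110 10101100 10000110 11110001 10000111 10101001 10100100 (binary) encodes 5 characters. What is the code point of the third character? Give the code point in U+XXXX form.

U+49805

Offset 0: leading byte 0xF0 = 11110000 → 4-byte char #1 = F0 9F A7 90.
Offset 4: leading byte 0xF0 = 11110000 → 4-byte char #2 = F0 A9 A7 80.
Offset 8: leading byte 0xF1 = 11110001 → 4-byte char #3 = F1 89 A0 85.
Leading byte 0xF1 = 11110001 matches 11110xxx → 4-byte sequence.
Byte 1: 0xF1 = 11110001, payload 001 (3 bits).
Byte 2: 0x89 = 10001001 (10xxxxxx ✓), payload 001001.
Byte 3: 0xA0 = 10100000 (10xxxxxx ✓), payload 100000.
Byte 4: 0x85 = 10000101 (10xxxxxx ✓), payload 000101.
Concatenate: 001001001100000000101 = 0x49805 (21 bits → U+49805).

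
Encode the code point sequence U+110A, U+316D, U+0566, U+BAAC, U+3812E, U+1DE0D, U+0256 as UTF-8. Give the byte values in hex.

E1 84 8A E3 85 AD D5 A6 EB AA AC F0 B8 84 AE F0 9D B8 8D C9 96

U+110A: 3-byte form → E1 84 8A.
U+316D: 3-byte form → E3 85 AD.
U+0566: 2-byte form → D5 A6.
U+BAAC: 3-byte form → EB AA AC.
U+3812E: 4-byte form → F0 B8 84 AE.
U+1DE0D: 4-byte form → F0 9D B8 8D.
U+0256: 2-byte form → C9 96.
Concatenated (21 bytes): E1 84 8A E3 85 AD D5 A6 EB AA AC F0 B8 84 AE F0 9D B8 8D C9 96.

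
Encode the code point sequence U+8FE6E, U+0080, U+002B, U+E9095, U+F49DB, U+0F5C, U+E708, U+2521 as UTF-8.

U+8FE6E: 4-byte form → F2 8F B9 AE.
U+0080: 2-byte form → C2 80.
U+002B: 1-byte form → 2B.
U+E9095: 4-byte form → F3 A9 82 95.
U+F49DB: 4-byte form → F3 B4 A7 9B.
U+0F5C: 3-byte form → E0 BD 9C.
U+E708: 3-byte form → EE 9C 88.
U+2521: 3-byte form → E2 94 A1.
Concatenated (24 bytes): F2 8F B9 AE C2 80 2B F3 A9 82 95 F3 B4 A7 9B E0 BD 9C EE 9C 88 E2 94 A1.

F2 8F B9 AE C2 80 2B F3 A9 82 95 F3 B4 A7 9B E0 BD 9C EE 9C 88 E2 94 A1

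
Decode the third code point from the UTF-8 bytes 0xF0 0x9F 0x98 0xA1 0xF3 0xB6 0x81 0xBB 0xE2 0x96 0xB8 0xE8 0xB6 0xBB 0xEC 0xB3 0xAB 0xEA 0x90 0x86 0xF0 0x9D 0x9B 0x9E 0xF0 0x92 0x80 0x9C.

Offset 0: leading byte 0xF0 = 11110000 → 4-byte char #1 = F0 9F 98 A1.
Offset 4: leading byte 0xF3 = 11110011 → 4-byte char #2 = F3 B6 81 BB.
Offset 8: leading byte 0xE2 = 11100010 → 3-byte char #3 = E2 96 B8.
Leading byte 0xE2 = 11100010 matches 1110xxxx → 3-byte sequence.
Byte 1: 0xE2 = 11100010, payload 0010 (4 bits).
Byte 2: 0x96 = 10010110 (10xxxxxx ✓), payload 010110.
Byte 3: 0xB8 = 10111000 (10xxxxxx ✓), payload 111000.
Concatenate: 0010010110111000 = 0x25B8 (16 bits → U+25B8).

U+25B8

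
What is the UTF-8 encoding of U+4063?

E4 81 A3

U+4063 = 0x4063 = 16483 decimal. In range U+0800–U+FFFF → 3-byte form: 1110xxxx 10xxxxxx 10xxxxxx.
Binary (16 bits): 0100000001100011.
Split 4+6+6: 0100 | 000001 | 100011.
Byte 1: 11100100 = 0xE4.
Byte 2: 10000001 = 0x81.
Byte 3: 10100011 = 0xA3.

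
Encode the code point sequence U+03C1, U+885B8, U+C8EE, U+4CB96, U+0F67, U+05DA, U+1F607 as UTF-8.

U+03C1: 2-byte form → CF 81.
U+885B8: 4-byte form → F2 88 96 B8.
U+C8EE: 3-byte form → EC A3 AE.
U+4CB96: 4-byte form → F1 8C AE 96.
U+0F67: 3-byte form → E0 BD A7.
U+05DA: 2-byte form → D7 9A.
U+1F607: 4-byte form → F0 9F 98 87.
Concatenated (22 bytes): CF 81 F2 88 96 B8 EC A3 AE F1 8C AE 96 E0 BD A7 D7 9A F0 9F 98 87.

CF 81 F2 88 96 B8 EC A3 AE F1 8C AE 96 E0 BD A7 D7 9A F0 9F 98 87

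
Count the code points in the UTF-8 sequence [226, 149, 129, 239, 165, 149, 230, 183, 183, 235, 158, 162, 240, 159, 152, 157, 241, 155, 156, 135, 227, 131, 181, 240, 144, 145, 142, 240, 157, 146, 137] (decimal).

9

Byte at offset 0: 0xE2 = 11100010 → 3-byte char (#1). Advance 3.
Byte at offset 3: 0xEF = 11101111 → 3-byte char (#2). Advance 3.
Byte at offset 6: 0xE6 = 11100110 → 3-byte char (#3). Advance 3.
Byte at offset 9: 0xEB = 11101011 → 3-byte char (#4). Advance 3.
Byte at offset 12: 0xF0 = 11110000 → 4-byte char (#5). Advance 4.
Byte at offset 16: 0xF1 = 11110001 → 4-byte char (#6). Advance 4.
Byte at offset 20: 0xE3 = 11100011 → 3-byte char (#7). Advance 3.
Byte at offset 23: 0xF0 = 11110000 → 4-byte char (#8). Advance 4.
Byte at offset 27: 0xF0 = 11110000 → 4-byte char (#9). Advance 4.
Reached end at offset 31 after 9 code points.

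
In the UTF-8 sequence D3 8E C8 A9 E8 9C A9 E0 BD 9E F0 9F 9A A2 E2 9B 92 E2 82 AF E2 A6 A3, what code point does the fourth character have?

U+0F5E

Offset 0: leading byte 0xD3 = 11010011 → 2-byte char #1 = D3 8E.
Offset 2: leading byte 0xC8 = 11001000 → 2-byte char #2 = C8 A9.
Offset 4: leading byte 0xE8 = 11101000 → 3-byte char #3 = E8 9C A9.
Offset 7: leading byte 0xE0 = 11100000 → 3-byte char #4 = E0 BD 9E.
Leading byte 0xE0 = 11100000 matches 1110xxxx → 3-byte sequence.
Byte 1: 0xE0 = 11100000, payload 0000 (4 bits).
Byte 2: 0xBD = 10111101 (10xxxxxx ✓), payload 111101.
Byte 3: 0x9E = 10011110 (10xxxxxx ✓), payload 011110.
Concatenate: 0000111101011110 = 0xF5E (16 bits → U+0F5E).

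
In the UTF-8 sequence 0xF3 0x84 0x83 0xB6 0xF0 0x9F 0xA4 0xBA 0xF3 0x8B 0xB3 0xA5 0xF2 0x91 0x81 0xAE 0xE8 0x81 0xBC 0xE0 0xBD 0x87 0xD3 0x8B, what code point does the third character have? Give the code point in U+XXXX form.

Offset 0: leading byte 0xF3 = 11110011 → 4-byte char #1 = F3 84 83 B6.
Offset 4: leading byte 0xF0 = 11110000 → 4-byte char #2 = F0 9F A4 BA.
Offset 8: leading byte 0xF3 = 11110011 → 4-byte char #3 = F3 8B B3 A5.
Leading byte 0xF3 = 11110011 matches 11110xxx → 4-byte sequence.
Byte 1: 0xF3 = 11110011, payload 011 (3 bits).
Byte 2: 0x8B = 10001011 (10xxxxxx ✓), payload 001011.
Byte 3: 0xB3 = 10110011 (10xxxxxx ✓), payload 110011.
Byte 4: 0xA5 = 10100101 (10xxxxxx ✓), payload 100101.
Concatenate: 011001011110011100101 = 0xCBCE5 (21 bits → U+CBCE5).

U+CBCE5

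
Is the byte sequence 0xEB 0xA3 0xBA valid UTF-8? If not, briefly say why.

Leading byte 0xEB = 11101011 → 3-byte form.
Continuation bytes 0xA3=10100011, 0xBA=10111010 all match 10xxxxxx.
Decoded value 0xB8FA is ≥ 0x800 (shortest form) and not a surrogate.

valid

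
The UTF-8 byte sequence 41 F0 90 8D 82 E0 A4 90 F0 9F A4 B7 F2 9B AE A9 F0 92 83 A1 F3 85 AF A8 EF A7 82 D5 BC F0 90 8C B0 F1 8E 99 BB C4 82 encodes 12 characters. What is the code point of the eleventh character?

U+4E67B

Offset 0: leading byte 0x41 = 01000001 → 1-byte char #1 = 41.
Offset 1: leading byte 0xF0 = 11110000 → 4-byte char #2 = F0 90 8D 82.
Offset 5: leading byte 0xE0 = 11100000 → 3-byte char #3 = E0 A4 90.
Offset 8: leading byte 0xF0 = 11110000 → 4-byte char #4 = F0 9F A4 B7.
Offset 12: leading byte 0xF2 = 11110010 → 4-byte char #5 = F2 9B AE A9.
Offset 16: leading byte 0xF0 = 11110000 → 4-byte char #6 = F0 92 83 A1.
Offset 20: leading byte 0xF3 = 11110011 → 4-byte char #7 = F3 85 AF A8.
Offset 24: leading byte 0xEF = 11101111 → 3-byte char #8 = EF A7 82.
Offset 27: leading byte 0xD5 = 11010101 → 2-byte char #9 = D5 BC.
Offset 29: leading byte 0xF0 = 11110000 → 4-byte char #10 = F0 90 8C B0.
Offset 33: leading byte 0xF1 = 11110001 → 4-byte char #11 = F1 8E 99 BB.
Leading byte 0xF1 = 11110001 matches 11110xxx → 4-byte sequence.
Byte 1: 0xF1 = 11110001, payload 001 (3 bits).
Byte 2: 0x8E = 10001110 (10xxxxxx ✓), payload 001110.
Byte 3: 0x99 = 10011001 (10xxxxxx ✓), payload 011001.
Byte 4: 0xBB = 10111011 (10xxxxxx ✓), payload 111011.
Concatenate: 001001110011001111011 = 0x4E67B (21 bits → U+4E67B).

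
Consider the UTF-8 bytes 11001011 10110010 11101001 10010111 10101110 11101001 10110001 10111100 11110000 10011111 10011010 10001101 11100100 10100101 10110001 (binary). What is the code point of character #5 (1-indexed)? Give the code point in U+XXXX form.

Offset 0: leading byte 0xCB = 11001011 → 2-byte char #1 = CB B2.
Offset 2: leading byte 0xE9 = 11101001 → 3-byte char #2 = E9 97 AE.
Offset 5: leading byte 0xE9 = 11101001 → 3-byte char #3 = E9 B1 BC.
Offset 8: leading byte 0xF0 = 11110000 → 4-byte char #4 = F0 9F 9A 8D.
Offset 12: leading byte 0xE4 = 11100100 → 3-byte char #5 = E4 A5 B1.
Leading byte 0xE4 = 11100100 matches 1110xxxx → 3-byte sequence.
Byte 1: 0xE4 = 11100100, payload 0100 (4 bits).
Byte 2: 0xA5 = 10100101 (10xxxxxx ✓), payload 100101.
Byte 3: 0xB1 = 10110001 (10xxxxxx ✓), payload 110001.
Concatenate: 0100100101110001 = 0x4971 (16 bits → U+4971).

U+4971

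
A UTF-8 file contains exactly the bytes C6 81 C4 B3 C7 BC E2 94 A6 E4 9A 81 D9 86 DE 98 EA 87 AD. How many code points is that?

Byte at offset 0: 0xC6 = 11000110 → 2-byte char (#1). Advance 2.
Byte at offset 2: 0xC4 = 11000100 → 2-byte char (#2). Advance 2.
Byte at offset 4: 0xC7 = 11000111 → 2-byte char (#3). Advance 2.
Byte at offset 6: 0xE2 = 11100010 → 3-byte char (#4). Advance 3.
Byte at offset 9: 0xE4 = 11100100 → 3-byte char (#5). Advance 3.
Byte at offset 12: 0xD9 = 11011001 → 2-byte char (#6). Advance 2.
Byte at offset 14: 0xDE = 11011110 → 2-byte char (#7). Advance 2.
Byte at offset 16: 0xEA = 11101010 → 3-byte char (#8). Advance 3.
Reached end at offset 19 after 8 code points.

8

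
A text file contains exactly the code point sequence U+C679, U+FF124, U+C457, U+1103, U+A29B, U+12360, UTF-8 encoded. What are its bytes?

EC 99 B9 F3 BF 84 A4 EC 91 97 E1 84 83 EA 8A 9B F0 92 8D A0

U+C679: 3-byte form → EC 99 B9.
U+FF124: 4-byte form → F3 BF 84 A4.
U+C457: 3-byte form → EC 91 97.
U+1103: 3-byte form → E1 84 83.
U+A29B: 3-byte form → EA 8A 9B.
U+12360: 4-byte form → F0 92 8D A0.
Concatenated (20 bytes): EC 99 B9 F3 BF 84 A4 EC 91 97 E1 84 83 EA 8A 9B F0 92 8D A0.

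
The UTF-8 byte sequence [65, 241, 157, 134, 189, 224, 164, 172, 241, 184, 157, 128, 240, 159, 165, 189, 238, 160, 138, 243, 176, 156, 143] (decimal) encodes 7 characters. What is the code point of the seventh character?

Offset 0: leading byte 0x41 = 01000001 → 1-byte char #1 = 41.
Offset 1: leading byte 0xF1 = 11110001 → 4-byte char #2 = F1 9D 86 BD.
Offset 5: leading byte 0xE0 = 11100000 → 3-byte char #3 = E0 A4 AC.
Offset 8: leading byte 0xF1 = 11110001 → 4-byte char #4 = F1 B8 9D 80.
Offset 12: leading byte 0xF0 = 11110000 → 4-byte char #5 = F0 9F A5 BD.
Offset 16: leading byte 0xEE = 11101110 → 3-byte char #6 = EE A0 8A.
Offset 19: leading byte 0xF3 = 11110011 → 4-byte char #7 = F3 B0 9C 8F.
Leading byte 0xF3 = 11110011 matches 11110xxx → 4-byte sequence.
Byte 1: 0xF3 = 11110011, payload 011 (3 bits).
Byte 2: 0xB0 = 10110000 (10xxxxxx ✓), payload 110000.
Byte 3: 0x9C = 10011100 (10xxxxxx ✓), payload 011100.
Byte 4: 0x8F = 10001111 (10xxxxxx ✓), payload 001111.
Concatenate: 011110000011100001111 = 0xF070F (21 bits → U+F070F).

U+F070F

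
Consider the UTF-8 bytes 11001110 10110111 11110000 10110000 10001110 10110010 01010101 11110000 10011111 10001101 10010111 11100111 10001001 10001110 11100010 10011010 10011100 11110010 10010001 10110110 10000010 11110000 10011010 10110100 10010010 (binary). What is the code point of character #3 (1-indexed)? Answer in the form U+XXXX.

U+0055

Offset 0: leading byte 0xCE = 11001110 → 2-byte char #1 = CE B7.
Offset 2: leading byte 0xF0 = 11110000 → 4-byte char #2 = F0 B0 8E B2.
Offset 6: leading byte 0x55 = 01010101 → 1-byte char #3 = 55.
Leading byte 0x55 = 01010101 matches 0xxxxxxx → 1-byte sequence.
Byte 1: 0x55 = 01010101, payload 1010101 (7 bits).
Concatenate: 1010101 = 0x55 (7 bits → U+0055).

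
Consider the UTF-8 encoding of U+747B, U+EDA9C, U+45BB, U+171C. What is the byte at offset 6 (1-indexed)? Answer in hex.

1-indexed offset 6 is 0-indexed offset 5.
U+747B → 3-byte form E7 91 BB at offsets 0–2.
U+EDA9C → 4-byte form F3 AD AA 9C at offsets 3–6.
Offset 5 falls in char 2's range; it's byte 3 of F3 AD AA 9C = 0xAA.

0xAA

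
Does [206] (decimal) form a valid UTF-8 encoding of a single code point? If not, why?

Leading byte 0xCE = 11001110 → 2-byte form, but only 1 byte is present.

invalid (sequence truncated)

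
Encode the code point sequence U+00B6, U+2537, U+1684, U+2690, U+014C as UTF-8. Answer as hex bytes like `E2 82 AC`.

U+00B6: 2-byte form → C2 B6.
U+2537: 3-byte form → E2 94 B7.
U+1684: 3-byte form → E1 9A 84.
U+2690: 3-byte form → E2 9A 90.
U+014C: 2-byte form → C5 8C.
Concatenated (13 bytes): C2 B6 E2 94 B7 E1 9A 84 E2 9A 90 C5 8C.

C2 B6 E2 94 B7 E1 9A 84 E2 9A 90 C5 8C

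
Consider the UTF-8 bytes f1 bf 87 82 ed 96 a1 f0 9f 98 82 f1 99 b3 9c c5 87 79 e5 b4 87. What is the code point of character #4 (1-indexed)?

Offset 0: leading byte 0xF1 = 11110001 → 4-byte char #1 = F1 BF 87 82.
Offset 4: leading byte 0xED = 11101101 → 3-byte char #2 = ED 96 A1.
Offset 7: leading byte 0xF0 = 11110000 → 4-byte char #3 = F0 9F 98 82.
Offset 11: leading byte 0xF1 = 11110001 → 4-byte char #4 = F1 99 B3 9C.
Leading byte 0xF1 = 11110001 matches 11110xxx → 4-byte sequence.
Byte 1: 0xF1 = 11110001, payload 001 (3 bits).
Byte 2: 0x99 = 10011001 (10xxxxxx ✓), payload 011001.
Byte 3: 0xB3 = 10110011 (10xxxxxx ✓), payload 110011.
Byte 4: 0x9C = 10011100 (10xxxxxx ✓), payload 011100.
Concatenate: 001011001110011011100 = 0x59CDC (21 bits → U+59CDC).

U+59CDC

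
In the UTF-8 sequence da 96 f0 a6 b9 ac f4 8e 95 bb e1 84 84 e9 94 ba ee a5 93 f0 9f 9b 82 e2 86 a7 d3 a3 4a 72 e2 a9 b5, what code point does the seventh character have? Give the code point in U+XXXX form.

U+1F6C2

Offset 0: leading byte 0xDA = 11011010 → 2-byte char #1 = DA 96.
Offset 2: leading byte 0xF0 = 11110000 → 4-byte char #2 = F0 A6 B9 AC.
Offset 6: leading byte 0xF4 = 11110100 → 4-byte char #3 = F4 8E 95 BB.
Offset 10: leading byte 0xE1 = 11100001 → 3-byte char #4 = E1 84 84.
Offset 13: leading byte 0xE9 = 11101001 → 3-byte char #5 = E9 94 BA.
Offset 16: leading byte 0xEE = 11101110 → 3-byte char #6 = EE A5 93.
Offset 19: leading byte 0xF0 = 11110000 → 4-byte char #7 = F0 9F 9B 82.
Leading byte 0xF0 = 11110000 matches 11110xxx → 4-byte sequence.
Byte 1: 0xF0 = 11110000, payload 000 (3 bits).
Byte 2: 0x9F = 10011111 (10xxxxxx ✓), payload 011111.
Byte 3: 0x9B = 10011011 (10xxxxxx ✓), payload 011011.
Byte 4: 0x82 = 10000010 (10xxxxxx ✓), payload 000010.
Concatenate: 000011111011011000010 = 0x1F6C2 (21 bits → U+1F6C2).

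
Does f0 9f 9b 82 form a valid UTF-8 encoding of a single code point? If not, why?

Leading byte 0xF0 = 11110000 → 4-byte form.
Continuation bytes 0x9F=10011111, 0x9B=10011011, 0x82=10000010 all match 10xxxxxx.
Decoded value 0x1F6C2 is ≥ 0x10000 (shortest form) and not a surrogate.

valid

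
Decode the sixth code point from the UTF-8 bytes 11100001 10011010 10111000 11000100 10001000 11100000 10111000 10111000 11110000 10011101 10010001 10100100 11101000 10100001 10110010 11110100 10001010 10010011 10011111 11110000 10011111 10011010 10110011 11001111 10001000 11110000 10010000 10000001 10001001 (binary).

Offset 0: leading byte 0xE1 = 11100001 → 3-byte char #1 = E1 9A B8.
Offset 3: leading byte 0xC4 = 11000100 → 2-byte char #2 = C4 88.
Offset 5: leading byte 0xE0 = 11100000 → 3-byte char #3 = E0 B8 B8.
Offset 8: leading byte 0xF0 = 11110000 → 4-byte char #4 = F0 9D 91 A4.
Offset 12: leading byte 0xE8 = 11101000 → 3-byte char #5 = E8 A1 B2.
Offset 15: leading byte 0xF4 = 11110100 → 4-byte char #6 = F4 8A 93 9F.
Leading byte 0xF4 = 11110100 matches 11110xxx → 4-byte sequence.
Byte 1: 0xF4 = 11110100, payload 100 (3 bits).
Byte 2: 0x8A = 10001010 (10xxxxxx ✓), payload 001010.
Byte 3: 0x93 = 10010011 (10xxxxxx ✓), payload 010011.
Byte 4: 0x9F = 10011111 (10xxxxxx ✓), payload 011111.
Concatenate: 100001010010011011111 = 0x10A4DF (21 bits → U+10A4DF).

U+10A4DF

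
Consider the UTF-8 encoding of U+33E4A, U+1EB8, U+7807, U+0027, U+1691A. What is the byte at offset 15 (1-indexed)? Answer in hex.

1-indexed offset 15 is 0-indexed offset 14.
U+33E4A → 4-byte form F0 B3 B9 8A at offsets 0–3.
U+1EB8 → 3-byte form E1 BA B8 at offsets 4–6.
U+7807 → 3-byte form E7 A0 87 at offsets 7–9.
U+0027 → 1-byte form 27 at offsets 10–10.
U+1691A → 4-byte form F0 96 A4 9A at offsets 11–14.
Offset 14 falls in char 5's range; it's byte 4 of F0 96 A4 9A = 0x9A.

0x9A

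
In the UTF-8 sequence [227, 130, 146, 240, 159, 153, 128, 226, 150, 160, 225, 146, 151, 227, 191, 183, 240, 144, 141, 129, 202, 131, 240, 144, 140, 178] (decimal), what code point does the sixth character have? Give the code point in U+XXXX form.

U+10341

Offset 0: leading byte 0xE3 = 11100011 → 3-byte char #1 = E3 82 92.
Offset 3: leading byte 0xF0 = 11110000 → 4-byte char #2 = F0 9F 99 80.
Offset 7: leading byte 0xE2 = 11100010 → 3-byte char #3 = E2 96 A0.
Offset 10: leading byte 0xE1 = 11100001 → 3-byte char #4 = E1 92 97.
Offset 13: leading byte 0xE3 = 11100011 → 3-byte char #5 = E3 BF B7.
Offset 16: leading byte 0xF0 = 11110000 → 4-byte char #6 = F0 90 8D 81.
Leading byte 0xF0 = 11110000 matches 11110xxx → 4-byte sequence.
Byte 1: 0xF0 = 11110000, payload 000 (3 bits).
Byte 2: 0x90 = 10010000 (10xxxxxx ✓), payload 010000.
Byte 3: 0x8D = 10001101 (10xxxxxx ✓), payload 001101.
Byte 4: 0x81 = 10000001 (10xxxxxx ✓), payload 000001.
Concatenate: 000010000001101000001 = 0x10341 (21 bits → U+10341).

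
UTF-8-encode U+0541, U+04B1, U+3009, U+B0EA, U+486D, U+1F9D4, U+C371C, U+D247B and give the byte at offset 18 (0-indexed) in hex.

U+0541 → 2-byte form D5 81 at offsets 0–1.
U+04B1 → 2-byte form D2 B1 at offsets 2–3.
U+3009 → 3-byte form E3 80 89 at offsets 4–6.
U+B0EA → 3-byte form EB 83 AA at offsets 7–9.
U+486D → 3-byte form E4 A1 AD at offsets 10–12.
U+1F9D4 → 4-byte form F0 9F A7 94 at offsets 13–16.
U+C371C → 4-byte form F3 83 9C 9C at offsets 17–20.
Offset 18 falls in char 7's range; it's byte 2 of F3 83 9C 9C = 0x83.

0x83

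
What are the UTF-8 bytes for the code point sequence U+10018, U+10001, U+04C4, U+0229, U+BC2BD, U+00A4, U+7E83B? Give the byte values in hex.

U+10018: 4-byte form → F0 90 80 98.
U+10001: 4-byte form → F0 90 80 81.
U+04C4: 2-byte form → D3 84.
U+0229: 2-byte form → C8 A9.
U+BC2BD: 4-byte form → F2 BC 8A BD.
U+00A4: 2-byte form → C2 A4.
U+7E83B: 4-byte form → F1 BE A0 BB.
Concatenated (22 bytes): F0 90 80 98 F0 90 80 81 D3 84 C8 A9 F2 BC 8A BD C2 A4 F1 BE A0 BB.

F0 90 80 98 F0 90 80 81 D3 84 C8 A9 F2 BC 8A BD C2 A4 F1 BE A0 BB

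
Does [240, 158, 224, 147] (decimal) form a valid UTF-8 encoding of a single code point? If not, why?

invalid (non-continuation byte where continuation expected)

Leading byte 0xF0 = 11110000 → 4-byte form.
Byte 3 is 0xE0 = 11100000, which is not 10xxxxxx — expected a continuation byte.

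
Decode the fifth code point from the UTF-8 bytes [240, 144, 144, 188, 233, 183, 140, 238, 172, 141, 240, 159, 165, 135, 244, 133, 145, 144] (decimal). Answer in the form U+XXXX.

U+105450

Offset 0: leading byte 0xF0 = 11110000 → 4-byte char #1 = F0 90 90 BC.
Offset 4: leading byte 0xE9 = 11101001 → 3-byte char #2 = E9 B7 8C.
Offset 7: leading byte 0xEE = 11101110 → 3-byte char #3 = EE AC 8D.
Offset 10: leading byte 0xF0 = 11110000 → 4-byte char #4 = F0 9F A5 87.
Offset 14: leading byte 0xF4 = 11110100 → 4-byte char #5 = F4 85 91 90.
Leading byte 0xF4 = 11110100 matches 11110xxx → 4-byte sequence.
Byte 1: 0xF4 = 11110100, payload 100 (3 bits).
Byte 2: 0x85 = 10000101 (10xxxxxx ✓), payload 000101.
Byte 3: 0x91 = 10010001 (10xxxxxx ✓), payload 010001.
Byte 4: 0x90 = 10010000 (10xxxxxx ✓), payload 010000.
Concatenate: 100000101010001010000 = 0x105450 (21 bits → U+105450).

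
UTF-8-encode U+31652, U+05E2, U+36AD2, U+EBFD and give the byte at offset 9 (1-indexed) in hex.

1-indexed offset 9 is 0-indexed offset 8.
U+31652 → 4-byte form F0 B1 99 92 at offsets 0–3.
U+05E2 → 2-byte form D7 A2 at offsets 4–5.
U+36AD2 → 4-byte form F0 B6 AB 92 at offsets 6–9.
Offset 8 falls in char 3's range; it's byte 3 of F0 B6 AB 92 = 0xAB.

0xAB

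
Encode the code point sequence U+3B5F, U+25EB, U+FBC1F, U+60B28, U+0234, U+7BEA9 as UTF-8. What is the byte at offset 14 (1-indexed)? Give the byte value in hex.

1-indexed offset 14 is 0-indexed offset 13.
U+3B5F → 3-byte form E3 AD 9F at offsets 0–2.
U+25EB → 3-byte form E2 97 AB at offsets 3–5.
U+FBC1F → 4-byte form F3 BB B0 9F at offsets 6–9.
U+60B28 → 4-byte form F1 A0 AC A8 at offsets 10–13.
Offset 13 falls in char 4's range; it's byte 4 of F1 A0 AC A8 = 0xA8.

0xA8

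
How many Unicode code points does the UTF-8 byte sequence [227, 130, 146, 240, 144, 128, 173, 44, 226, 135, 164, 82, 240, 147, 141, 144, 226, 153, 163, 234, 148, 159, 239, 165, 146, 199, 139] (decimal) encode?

10

Byte at offset 0: 0xE3 = 11100011 → 3-byte char (#1). Advance 3.
Byte at offset 3: 0xF0 = 11110000 → 4-byte char (#2). Advance 4.
Byte at offset 7: 0x2C = 00101100 → 1-byte char (#3). Advance 1.
Byte at offset 8: 0xE2 = 11100010 → 3-byte char (#4). Advance 3.
Byte at offset 11: 0x52 = 01010010 → 1-byte char (#5). Advance 1.
Byte at offset 12: 0xF0 = 11110000 → 4-byte char (#6). Advance 4.
Byte at offset 16: 0xE2 = 11100010 → 3-byte char (#7). Advance 3.
Byte at offset 19: 0xEA = 11101010 → 3-byte char (#8). Advance 3.
Byte at offset 22: 0xEF = 11101111 → 3-byte char (#9). Advance 3.
Byte at offset 25: 0xC7 = 11000111 → 2-byte char (#10). Advance 2.
Reached end at offset 27 after 10 code points.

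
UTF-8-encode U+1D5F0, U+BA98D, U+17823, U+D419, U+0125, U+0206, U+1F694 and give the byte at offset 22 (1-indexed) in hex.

1-indexed offset 22 is 0-indexed offset 21.
U+1D5F0 → 4-byte form F0 9D 97 B0 at offsets 0–3.
U+BA98D → 4-byte form F2 BA A6 8D at offsets 4–7.
U+17823 → 4-byte form F0 97 A0 A3 at offsets 8–11.
U+D419 → 3-byte form ED 90 99 at offsets 12–14.
U+0125 → 2-byte form C4 A5 at offsets 15–16.
U+0206 → 2-byte form C8 86 at offsets 17–18.
U+1F694 → 4-byte form F0 9F 9A 94 at offsets 19–22.
Offset 21 falls in char 7's range; it's byte 3 of F0 9F 9A 94 = 0x9A.

0x9A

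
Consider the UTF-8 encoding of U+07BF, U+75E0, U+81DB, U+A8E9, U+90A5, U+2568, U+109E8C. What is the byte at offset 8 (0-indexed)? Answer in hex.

U+07BF → 2-byte form DE BF at offsets 0–1.
U+75E0 → 3-byte form E7 97 A0 at offsets 2–4.
U+81DB → 3-byte form E8 87 9B at offsets 5–7.
U+A8E9 → 3-byte form EA A3 A9 at offsets 8–10.
Offset 8 falls in char 4's range; it's byte 1 of EA A3 A9 = 0xEA.

0xEA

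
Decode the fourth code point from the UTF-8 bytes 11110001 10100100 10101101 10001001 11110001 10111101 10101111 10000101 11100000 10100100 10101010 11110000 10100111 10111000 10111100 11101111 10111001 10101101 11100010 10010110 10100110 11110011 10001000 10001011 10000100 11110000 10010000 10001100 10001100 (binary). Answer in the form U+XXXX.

Offset 0: leading byte 0xF1 = 11110001 → 4-byte char #1 = F1 A4 AD 89.
Offset 4: leading byte 0xF1 = 11110001 → 4-byte char #2 = F1 BD AF 85.
Offset 8: leading byte 0xE0 = 11100000 → 3-byte char #3 = E0 A4 AA.
Offset 11: leading byte 0xF0 = 11110000 → 4-byte char #4 = F0 A7 B8 BC.
Leading byte 0xF0 = 11110000 matches 11110xxx → 4-byte sequence.
Byte 1: 0xF0 = 11110000, payload 000 (3 bits).
Byte 2: 0xA7 = 10100111 (10xxxxxx ✓), payload 100111.
Byte 3: 0xB8 = 10111000 (10xxxxxx ✓), payload 111000.
Byte 4: 0xBC = 10111100 (10xxxxxx ✓), payload 111100.
Concatenate: 000100111111000111100 = 0x27E3C (21 bits → U+27E3C).

U+27E3C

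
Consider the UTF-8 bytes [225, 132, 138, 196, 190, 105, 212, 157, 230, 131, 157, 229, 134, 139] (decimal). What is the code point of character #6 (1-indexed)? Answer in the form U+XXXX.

Offset 0: leading byte 0xE1 = 11100001 → 3-byte char #1 = E1 84 8A.
Offset 3: leading byte 0xC4 = 11000100 → 2-byte char #2 = C4 BE.
Offset 5: leading byte 0x69 = 01101001 → 1-byte char #3 = 69.
Offset 6: leading byte 0xD4 = 11010100 → 2-byte char #4 = D4 9D.
Offset 8: leading byte 0xE6 = 11100110 → 3-byte char #5 = E6 83 9D.
Offset 11: leading byte 0xE5 = 11100101 → 3-byte char #6 = E5 86 8B.
Leading byte 0xE5 = 11100101 matches 1110xxxx → 3-byte sequence.
Byte 1: 0xE5 = 11100101, payload 0101 (4 bits).
Byte 2: 0x86 = 10000110 (10xxxxxx ✓), payload 000110.
Byte 3: 0x8B = 10001011 (10xxxxxx ✓), payload 001011.
Concatenate: 0101000110001011 = 0x518B (16 bits → U+518B).

U+518B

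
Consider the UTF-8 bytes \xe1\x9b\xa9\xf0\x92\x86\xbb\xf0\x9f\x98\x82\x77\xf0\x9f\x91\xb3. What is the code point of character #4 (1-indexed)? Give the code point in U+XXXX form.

Offset 0: leading byte 0xE1 = 11100001 → 3-byte char #1 = E1 9B A9.
Offset 3: leading byte 0xF0 = 11110000 → 4-byte char #2 = F0 92 86 BB.
Offset 7: leading byte 0xF0 = 11110000 → 4-byte char #3 = F0 9F 98 82.
Offset 11: leading byte 0x77 = 01110111 → 1-byte char #4 = 77.
Leading byte 0x77 = 01110111 matches 0xxxxxxx → 1-byte sequence.
Byte 1: 0x77 = 01110111, payload 1110111 (7 bits).
Concatenate: 1110111 = 0x77 (7 bits → U+0077).

U+0077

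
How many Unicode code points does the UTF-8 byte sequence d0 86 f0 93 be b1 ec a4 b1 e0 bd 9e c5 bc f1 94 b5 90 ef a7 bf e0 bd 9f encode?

8

Byte at offset 0: 0xD0 = 11010000 → 2-byte char (#1). Advance 2.
Byte at offset 2: 0xF0 = 11110000 → 4-byte char (#2). Advance 4.
Byte at offset 6: 0xEC = 11101100 → 3-byte char (#3). Advance 3.
Byte at offset 9: 0xE0 = 11100000 → 3-byte char (#4). Advance 3.
Byte at offset 12: 0xC5 = 11000101 → 2-byte char (#5). Advance 2.
Byte at offset 14: 0xF1 = 11110001 → 4-byte char (#6). Advance 4.
Byte at offset 18: 0xEF = 11101111 → 3-byte char (#7). Advance 3.
Byte at offset 21: 0xE0 = 11100000 → 3-byte char (#8). Advance 3.
Reached end at offset 24 after 8 code points.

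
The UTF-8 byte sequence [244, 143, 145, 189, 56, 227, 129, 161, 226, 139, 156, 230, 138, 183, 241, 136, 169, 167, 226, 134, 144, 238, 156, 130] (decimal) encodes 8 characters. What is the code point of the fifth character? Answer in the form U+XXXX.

U+62B7

Offset 0: leading byte 0xF4 = 11110100 → 4-byte char #1 = F4 8F 91 BD.
Offset 4: leading byte 0x38 = 00111000 → 1-byte char #2 = 38.
Offset 5: leading byte 0xE3 = 11100011 → 3-byte char #3 = E3 81 A1.
Offset 8: leading byte 0xE2 = 11100010 → 3-byte char #4 = E2 8B 9C.
Offset 11: leading byte 0xE6 = 11100110 → 3-byte char #5 = E6 8A B7.
Leading byte 0xE6 = 11100110 matches 1110xxxx → 3-byte sequence.
Byte 1: 0xE6 = 11100110, payload 0110 (4 bits).
Byte 2: 0x8A = 10001010 (10xxxxxx ✓), payload 001010.
Byte 3: 0xB7 = 10110111 (10xxxxxx ✓), payload 110111.
Concatenate: 0110001010110111 = 0x62B7 (16 bits → U+62B7).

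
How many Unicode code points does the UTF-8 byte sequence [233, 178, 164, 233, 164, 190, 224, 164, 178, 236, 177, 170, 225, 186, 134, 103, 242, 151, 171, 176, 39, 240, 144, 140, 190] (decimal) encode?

9

Byte at offset 0: 0xE9 = 11101001 → 3-byte char (#1). Advance 3.
Byte at offset 3: 0xE9 = 11101001 → 3-byte char (#2). Advance 3.
Byte at offset 6: 0xE0 = 11100000 → 3-byte char (#3). Advance 3.
Byte at offset 9: 0xEC = 11101100 → 3-byte char (#4). Advance 3.
Byte at offset 12: 0xE1 = 11100001 → 3-byte char (#5). Advance 3.
Byte at offset 15: 0x67 = 01100111 → 1-byte char (#6). Advance 1.
Byte at offset 16: 0xF2 = 11110010 → 4-byte char (#7). Advance 4.
Byte at offset 20: 0x27 = 00100111 → 1-byte char (#8). Advance 1.
Byte at offset 21: 0xF0 = 11110000 → 4-byte char (#9). Advance 4.
Reached end at offset 25 after 9 code points.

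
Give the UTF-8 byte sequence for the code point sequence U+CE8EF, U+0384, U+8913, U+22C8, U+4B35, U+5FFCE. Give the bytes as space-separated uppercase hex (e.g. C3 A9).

U+CE8EF: 4-byte form → F3 8E A3 AF.
U+0384: 2-byte form → CE 84.
U+8913: 3-byte form → E8 A4 93.
U+22C8: 3-byte form → E2 8B 88.
U+4B35: 3-byte form → E4 AC B5.
U+5FFCE: 4-byte form → F1 9F BF 8E.
Concatenated (19 bytes): F3 8E A3 AF CE 84 E8 A4 93 E2 8B 88 E4 AC B5 F1 9F BF 8E.

F3 8E A3 AF CE 84 E8 A4 93 E2 8B 88 E4 AC B5 F1 9F BF 8E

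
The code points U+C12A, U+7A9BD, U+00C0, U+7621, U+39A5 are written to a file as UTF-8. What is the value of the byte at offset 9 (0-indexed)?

0xE7

U+C12A → 3-byte form EC 84 AA at offsets 0–2.
U+7A9BD → 4-byte form F1 BA A6 BD at offsets 3–6.
U+00C0 → 2-byte form C3 80 at offsets 7–8.
U+7621 → 3-byte form E7 98 A1 at offsets 9–11.
Offset 9 falls in char 4's range; it's byte 1 of E7 98 A1 = 0xE7.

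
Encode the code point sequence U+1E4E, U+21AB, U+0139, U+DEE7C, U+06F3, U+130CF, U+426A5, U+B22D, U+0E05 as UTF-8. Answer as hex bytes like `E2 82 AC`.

E1 B9 8E E2 86 AB C4 B9 F3 9E B9 BC DB B3 F0 93 83 8F F1 82 9A A5 EB 88 AD E0 B8 85

U+1E4E: 3-byte form → E1 B9 8E.
U+21AB: 3-byte form → E2 86 AB.
U+0139: 2-byte form → C4 B9.
U+DEE7C: 4-byte form → F3 9E B9 BC.
U+06F3: 2-byte form → DB B3.
U+130CF: 4-byte form → F0 93 83 8F.
U+426A5: 4-byte form → F1 82 9A A5.
U+B22D: 3-byte form → EB 88 AD.
U+0E05: 3-byte form → E0 B8 85.
Concatenated (28 bytes): E1 B9 8E E2 86 AB C4 B9 F3 9E B9 BC DB B3 F0 93 83 8F F1 82 9A A5 EB 88 AD E0 B8 85.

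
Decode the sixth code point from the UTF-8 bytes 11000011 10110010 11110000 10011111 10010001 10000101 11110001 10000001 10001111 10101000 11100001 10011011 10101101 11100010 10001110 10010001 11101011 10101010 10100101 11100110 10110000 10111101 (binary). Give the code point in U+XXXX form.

U+BAA5

Offset 0: leading byte 0xC3 = 11000011 → 2-byte char #1 = C3 B2.
Offset 2: leading byte 0xF0 = 11110000 → 4-byte char #2 = F0 9F 91 85.
Offset 6: leading byte 0xF1 = 11110001 → 4-byte char #3 = F1 81 8F A8.
Offset 10: leading byte 0xE1 = 11100001 → 3-byte char #4 = E1 9B AD.
Offset 13: leading byte 0xE2 = 11100010 → 3-byte char #5 = E2 8E 91.
Offset 16: leading byte 0xEB = 11101011 → 3-byte char #6 = EB AA A5.
Leading byte 0xEB = 11101011 matches 1110xxxx → 3-byte sequence.
Byte 1: 0xEB = 11101011, payload 1011 (4 bits).
Byte 2: 0xAA = 10101010 (10xxxxxx ✓), payload 101010.
Byte 3: 0xA5 = 10100101 (10xxxxxx ✓), payload 100101.
Concatenate: 1011101010100101 = 0xBAA5 (16 bits → U+BAA5).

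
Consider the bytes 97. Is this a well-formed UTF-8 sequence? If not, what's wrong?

Byte 0x97 = 10010111 has the form 10xxxxxx — a continuation byte — but there is no preceding leading byte.

invalid (continuation byte with no leading byte)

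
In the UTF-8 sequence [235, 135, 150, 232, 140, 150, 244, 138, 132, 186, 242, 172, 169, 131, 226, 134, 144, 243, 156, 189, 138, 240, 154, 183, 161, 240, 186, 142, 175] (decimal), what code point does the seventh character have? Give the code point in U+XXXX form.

Offset 0: leading byte 0xEB = 11101011 → 3-byte char #1 = EB 87 96.
Offset 3: leading byte 0xE8 = 11101000 → 3-byte char #2 = E8 8C 96.
Offset 6: leading byte 0xF4 = 11110100 → 4-byte char #3 = F4 8A 84 BA.
Offset 10: leading byte 0xF2 = 11110010 → 4-byte char #4 = F2 AC A9 83.
Offset 14: leading byte 0xE2 = 11100010 → 3-byte char #5 = E2 86 90.
Offset 17: leading byte 0xF3 = 11110011 → 4-byte char #6 = F3 9C BD 8A.
Offset 21: leading byte 0xF0 = 11110000 → 4-byte char #7 = F0 9A B7 A1.
Leading byte 0xF0 = 11110000 matches 11110xxx → 4-byte sequence.
Byte 1: 0xF0 = 11110000, payload 000 (3 bits).
Byte 2: 0x9A = 10011010 (10xxxxxx ✓), payload 011010.
Byte 3: 0xB7 = 10110111 (10xxxxxx ✓), payload 110111.
Byte 4: 0xA1 = 10100001 (10xxxxxx ✓), payload 100001.
Concatenate: 000011010110111100001 = 0x1ADE1 (21 bits → U+1ADE1).

U+1ADE1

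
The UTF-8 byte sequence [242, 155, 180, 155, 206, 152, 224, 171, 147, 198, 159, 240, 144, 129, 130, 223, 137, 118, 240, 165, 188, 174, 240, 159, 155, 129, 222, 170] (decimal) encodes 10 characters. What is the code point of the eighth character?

Offset 0: leading byte 0xF2 = 11110010 → 4-byte char #1 = F2 9B B4 9B.
Offset 4: leading byte 0xCE = 11001110 → 2-byte char #2 = CE 98.
Offset 6: leading byte 0xE0 = 11100000 → 3-byte char #3 = E0 AB 93.
Offset 9: leading byte 0xC6 = 11000110 → 2-byte char #4 = C6 9F.
Offset 11: leading byte 0xF0 = 11110000 → 4-byte char #5 = F0 90 81 82.
Offset 15: leading byte 0xDF = 11011111 → 2-byte char #6 = DF 89.
Offset 17: leading byte 0x76 = 01110110 → 1-byte char #7 = 76.
Offset 18: leading byte 0xF0 = 11110000 → 4-byte char #8 = F0 A5 BC AE.
Leading byte 0xF0 = 11110000 matches 11110xxx → 4-byte sequence.
Byte 1: 0xF0 = 11110000, payload 000 (3 bits).
Byte 2: 0xA5 = 10100101 (10xxxxxx ✓), payload 100101.
Byte 3: 0xBC = 10111100 (10xxxxxx ✓), payload 111100.
Byte 4: 0xAE = 10101110 (10xxxxxx ✓), payload 101110.
Concatenate: 000100101111100101110 = 0x25F2E (21 bits → U+25F2E).

U+25F2E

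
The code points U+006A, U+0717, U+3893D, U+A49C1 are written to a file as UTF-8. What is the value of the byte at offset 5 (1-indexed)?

1-indexed offset 5 is 0-indexed offset 4.
U+006A → 1-byte form 6A at offsets 0–0.
U+0717 → 2-byte form DC 97 at offsets 1–2.
U+3893D → 4-byte form F0 B8 A4 BD at offsets 3–6.
Offset 4 falls in char 3's range; it's byte 2 of F0 B8 A4 BD = 0xB8.

0xB8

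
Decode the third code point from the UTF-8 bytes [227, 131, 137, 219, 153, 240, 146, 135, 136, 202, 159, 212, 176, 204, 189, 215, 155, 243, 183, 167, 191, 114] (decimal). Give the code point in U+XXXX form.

U+121C8

Offset 0: leading byte 0xE3 = 11100011 → 3-byte char #1 = E3 83 89.
Offset 3: leading byte 0xDB = 11011011 → 2-byte char #2 = DB 99.
Offset 5: leading byte 0xF0 = 11110000 → 4-byte char #3 = F0 92 87 88.
Leading byte 0xF0 = 11110000 matches 11110xxx → 4-byte sequence.
Byte 1: 0xF0 = 11110000, payload 000 (3 bits).
Byte 2: 0x92 = 10010010 (10xxxxxx ✓), payload 010010.
Byte 3: 0x87 = 10000111 (10xxxxxx ✓), payload 000111.
Byte 4: 0x88 = 10001000 (10xxxxxx ✓), payload 001000.
Concatenate: 000010010000111001000 = 0x121C8 (21 bits → U+121C8).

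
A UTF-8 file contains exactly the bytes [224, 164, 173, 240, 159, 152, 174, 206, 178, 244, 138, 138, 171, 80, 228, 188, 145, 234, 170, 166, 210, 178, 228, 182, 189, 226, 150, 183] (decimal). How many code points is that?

10

Byte at offset 0: 0xE0 = 11100000 → 3-byte char (#1). Advance 3.
Byte at offset 3: 0xF0 = 11110000 → 4-byte char (#2). Advance 4.
Byte at offset 7: 0xCE = 11001110 → 2-byte char (#3). Advance 2.
Byte at offset 9: 0xF4 = 11110100 → 4-byte char (#4). Advance 4.
Byte at offset 13: 0x50 = 01010000 → 1-byte char (#5). Advance 1.
Byte at offset 14: 0xE4 = 11100100 → 3-byte char (#6). Advance 3.
Byte at offset 17: 0xEA = 11101010 → 3-byte char (#7). Advance 3.
Byte at offset 20: 0xD2 = 11010010 → 2-byte char (#8). Advance 2.
Byte at offset 22: 0xE4 = 11100100 → 3-byte char (#9). Advance 3.
Byte at offset 25: 0xE2 = 11100010 → 3-byte char (#10). Advance 3.
Reached end at offset 28 after 10 code points.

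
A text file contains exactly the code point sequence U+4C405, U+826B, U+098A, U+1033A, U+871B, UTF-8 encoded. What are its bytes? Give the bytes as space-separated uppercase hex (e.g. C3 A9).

U+4C405: 4-byte form → F1 8C 90 85.
U+826B: 3-byte form → E8 89 AB.
U+098A: 3-byte form → E0 A6 8A.
U+1033A: 4-byte form → F0 90 8C BA.
U+871B: 3-byte form → E8 9C 9B.
Concatenated (17 bytes): F1 8C 90 85 E8 89 AB E0 A6 8A F0 90 8C BA E8 9C 9B.

F1 8C 90 85 E8 89 AB E0 A6 8A F0 90 8C BA E8 9C 9B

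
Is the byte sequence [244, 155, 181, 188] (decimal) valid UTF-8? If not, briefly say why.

invalid (encodes a value above U+10FFFF)

Leading byte 0xF4 = 11110100 → 4-byte form.
Payload = 0x11BD7C, which exceeds U+10FFFF, the maximum Unicode code point. (Leading bytes F5–FF, or F4 followed by ≥ 0x90, are invalid.)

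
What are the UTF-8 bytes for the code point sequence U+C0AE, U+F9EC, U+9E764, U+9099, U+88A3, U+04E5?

U+C0AE: 3-byte form → EC 82 AE.
U+F9EC: 3-byte form → EF A7 AC.
U+9E764: 4-byte form → F2 9E 9D A4.
U+9099: 3-byte form → E9 82 99.
U+88A3: 3-byte form → E8 A2 A3.
U+04E5: 2-byte form → D3 A5.
Concatenated (18 bytes): EC 82 AE EF A7 AC F2 9E 9D A4 E9 82 99 E8 A2 A3 D3 A5.

EC 82 AE EF A7 AC F2 9E 9D A4 E9 82 99 E8 A2 A3 D3 A5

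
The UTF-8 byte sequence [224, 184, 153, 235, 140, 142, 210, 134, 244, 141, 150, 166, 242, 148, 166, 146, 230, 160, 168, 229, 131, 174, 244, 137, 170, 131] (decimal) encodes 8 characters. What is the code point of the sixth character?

Offset 0: leading byte 0xE0 = 11100000 → 3-byte char #1 = E0 B8 99.
Offset 3: leading byte 0xEB = 11101011 → 3-byte char #2 = EB 8C 8E.
Offset 6: leading byte 0xD2 = 11010010 → 2-byte char #3 = D2 86.
Offset 8: leading byte 0xF4 = 11110100 → 4-byte char #4 = F4 8D 96 A6.
Offset 12: leading byte 0xF2 = 11110010 → 4-byte char #5 = F2 94 A6 92.
Offset 16: leading byte 0xE6 = 11100110 → 3-byte char #6 = E6 A0 A8.
Leading byte 0xE6 = 11100110 matches 1110xxxx → 3-byte sequence.
Byte 1: 0xE6 = 11100110, payload 0110 (4 bits).
Byte 2: 0xA0 = 10100000 (10xxxxxx ✓), payload 100000.
Byte 3: 0xA8 = 10101000 (10xxxxxx ✓), payload 101000.
Concatenate: 0110100000101000 = 0x6828 (16 bits → U+6828).

U+6828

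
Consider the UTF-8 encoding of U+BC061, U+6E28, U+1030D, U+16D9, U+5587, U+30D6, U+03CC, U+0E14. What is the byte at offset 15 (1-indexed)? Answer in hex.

1-indexed offset 15 is 0-indexed offset 14.
U+BC061 → 4-byte form F2 BC 81 A1 at offsets 0–3.
U+6E28 → 3-byte form E6 B8 A8 at offsets 4–6.
U+1030D → 4-byte form F0 90 8C 8D at offsets 7–10.
U+16D9 → 3-byte form E1 9B 99 at offsets 11–13.
U+5587 → 3-byte form E5 96 87 at offsets 14–16.
Offset 14 falls in char 5's range; it's byte 1 of E5 96 87 = 0xE5.

0xE5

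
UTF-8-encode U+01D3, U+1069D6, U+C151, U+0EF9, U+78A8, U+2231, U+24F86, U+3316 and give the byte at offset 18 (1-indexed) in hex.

0xB1

1-indexed offset 18 is 0-indexed offset 17.
U+01D3 → 2-byte form C7 93 at offsets 0–1.
U+1069D6 → 4-byte form F4 86 A7 96 at offsets 2–5.
U+C151 → 3-byte form EC 85 91 at offsets 6–8.
U+0EF9 → 3-byte form E0 BB B9 at offsets 9–11.
U+78A8 → 3-byte form E7 A2 A8 at offsets 12–14.
U+2231 → 3-byte form E2 88 B1 at offsets 15–17.
Offset 17 falls in char 6's range; it's byte 3 of E2 88 B1 = 0xB1.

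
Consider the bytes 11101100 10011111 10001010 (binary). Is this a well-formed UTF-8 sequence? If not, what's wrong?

Leading byte 0xEC = 11101100 → 3-byte form.
Continuation bytes 0x9F=10011111, 0x8A=10001010 all match 10xxxxxx.
Decoded value 0xC7CA is ≥ 0x800 (shortest form) and not a surrogate.

valid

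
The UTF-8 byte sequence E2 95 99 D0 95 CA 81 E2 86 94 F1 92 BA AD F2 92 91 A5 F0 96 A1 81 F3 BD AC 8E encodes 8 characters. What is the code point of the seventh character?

U+16841

Offset 0: leading byte 0xE2 = 11100010 → 3-byte char #1 = E2 95 99.
Offset 3: leading byte 0xD0 = 11010000 → 2-byte char #2 = D0 95.
Offset 5: leading byte 0xCA = 11001010 → 2-byte char #3 = CA 81.
Offset 7: leading byte 0xE2 = 11100010 → 3-byte char #4 = E2 86 94.
Offset 10: leading byte 0xF1 = 11110001 → 4-byte char #5 = F1 92 BA AD.
Offset 14: leading byte 0xF2 = 11110010 → 4-byte char #6 = F2 92 91 A5.
Offset 18: leading byte 0xF0 = 11110000 → 4-byte char #7 = F0 96 A1 81.
Leading byte 0xF0 = 11110000 matches 11110xxx → 4-byte sequence.
Byte 1: 0xF0 = 11110000, payload 000 (3 bits).
Byte 2: 0x96 = 10010110 (10xxxxxx ✓), payload 010110.
Byte 3: 0xA1 = 10100001 (10xxxxxx ✓), payload 100001.
Byte 4: 0x81 = 10000001 (10xxxxxx ✓), payload 000001.
Concatenate: 000010110100001000001 = 0x16841 (21 bits → U+16841).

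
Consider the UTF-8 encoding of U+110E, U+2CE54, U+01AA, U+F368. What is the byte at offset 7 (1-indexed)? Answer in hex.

1-indexed offset 7 is 0-indexed offset 6.
U+110E → 3-byte form E1 84 8E at offsets 0–2.
U+2CE54 → 4-byte form F0 AC B9 94 at offsets 3–6.
Offset 6 falls in char 2's range; it's byte 4 of F0 AC B9 94 = 0x94.

0x94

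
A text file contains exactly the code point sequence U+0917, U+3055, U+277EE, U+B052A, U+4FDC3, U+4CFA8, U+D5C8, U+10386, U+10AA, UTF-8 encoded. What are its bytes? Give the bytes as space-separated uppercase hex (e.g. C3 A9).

U+0917: 3-byte form → E0 A4 97.
U+3055: 3-byte form → E3 81 95.
U+277EE: 4-byte form → F0 A7 9F AE.
U+B052A: 4-byte form → F2 B0 94 AA.
U+4FDC3: 4-byte form → F1 8F B7 83.
U+4CFA8: 4-byte form → F1 8C BE A8.
U+D5C8: 3-byte form → ED 97 88.
U+10386: 4-byte form → F0 90 8E 86.
U+10AA: 3-byte form → E1 82 AA.
Concatenated (32 bytes): E0 A4 97 E3 81 95 F0 A7 9F AE F2 B0 94 AA F1 8F B7 83 F1 8C BE A8 ED 97 88 F0 90 8E 86 E1 82 AA.

E0 A4 97 E3 81 95 F0 A7 9F AE F2 B0 94 AA F1 8F B7 83 F1 8C BE A8 ED 97 88 F0 90 8E 86 E1 82 AA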